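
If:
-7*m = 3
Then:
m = -3/7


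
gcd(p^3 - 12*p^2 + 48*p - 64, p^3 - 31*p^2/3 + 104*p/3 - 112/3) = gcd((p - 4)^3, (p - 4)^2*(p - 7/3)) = p^2 - 8*p + 16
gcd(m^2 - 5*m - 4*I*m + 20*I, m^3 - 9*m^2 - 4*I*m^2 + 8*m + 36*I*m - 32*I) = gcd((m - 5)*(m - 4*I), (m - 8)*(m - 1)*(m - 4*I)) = m - 4*I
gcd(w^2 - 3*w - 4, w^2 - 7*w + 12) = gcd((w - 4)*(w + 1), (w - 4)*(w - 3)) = w - 4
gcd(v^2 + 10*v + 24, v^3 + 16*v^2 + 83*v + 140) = v + 4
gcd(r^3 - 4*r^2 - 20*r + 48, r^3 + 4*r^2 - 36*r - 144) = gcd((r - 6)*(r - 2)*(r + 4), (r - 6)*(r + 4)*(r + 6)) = r^2 - 2*r - 24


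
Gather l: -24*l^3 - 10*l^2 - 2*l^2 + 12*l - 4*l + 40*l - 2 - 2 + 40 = -24*l^3 - 12*l^2 + 48*l + 36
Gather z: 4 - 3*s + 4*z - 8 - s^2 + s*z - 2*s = -s^2 - 5*s + z*(s + 4) - 4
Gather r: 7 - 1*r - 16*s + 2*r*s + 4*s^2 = r*(2*s - 1) + 4*s^2 - 16*s + 7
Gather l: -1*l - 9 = -l - 9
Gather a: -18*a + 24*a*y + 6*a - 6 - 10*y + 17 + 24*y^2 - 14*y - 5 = a*(24*y - 12) + 24*y^2 - 24*y + 6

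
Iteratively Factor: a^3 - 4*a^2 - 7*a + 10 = (a - 1)*(a^2 - 3*a - 10) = (a - 5)*(a - 1)*(a + 2)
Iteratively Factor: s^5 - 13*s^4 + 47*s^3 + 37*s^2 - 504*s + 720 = (s - 5)*(s^4 - 8*s^3 + 7*s^2 + 72*s - 144) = (s - 5)*(s - 4)*(s^3 - 4*s^2 - 9*s + 36) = (s - 5)*(s - 4)*(s + 3)*(s^2 - 7*s + 12) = (s - 5)*(s - 4)^2*(s + 3)*(s - 3)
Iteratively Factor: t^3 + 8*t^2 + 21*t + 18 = (t + 3)*(t^2 + 5*t + 6) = (t + 2)*(t + 3)*(t + 3)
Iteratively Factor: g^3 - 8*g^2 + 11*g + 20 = (g - 4)*(g^2 - 4*g - 5) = (g - 5)*(g - 4)*(g + 1)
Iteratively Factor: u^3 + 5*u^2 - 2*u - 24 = (u + 3)*(u^2 + 2*u - 8) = (u + 3)*(u + 4)*(u - 2)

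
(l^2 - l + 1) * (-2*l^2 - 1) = -2*l^4 + 2*l^3 - 3*l^2 + l - 1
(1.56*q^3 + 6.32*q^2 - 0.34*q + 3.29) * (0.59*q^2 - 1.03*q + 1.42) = 0.9204*q^5 + 2.122*q^4 - 4.495*q^3 + 11.2657*q^2 - 3.8715*q + 4.6718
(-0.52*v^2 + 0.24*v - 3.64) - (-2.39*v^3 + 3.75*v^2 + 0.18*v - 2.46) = 2.39*v^3 - 4.27*v^2 + 0.06*v - 1.18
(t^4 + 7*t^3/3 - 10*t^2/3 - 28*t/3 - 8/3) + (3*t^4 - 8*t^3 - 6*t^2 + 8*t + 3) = 4*t^4 - 17*t^3/3 - 28*t^2/3 - 4*t/3 + 1/3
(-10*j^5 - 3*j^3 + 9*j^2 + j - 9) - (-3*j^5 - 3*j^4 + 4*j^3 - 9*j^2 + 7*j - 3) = -7*j^5 + 3*j^4 - 7*j^3 + 18*j^2 - 6*j - 6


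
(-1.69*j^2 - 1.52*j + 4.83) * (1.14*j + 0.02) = -1.9266*j^3 - 1.7666*j^2 + 5.4758*j + 0.0966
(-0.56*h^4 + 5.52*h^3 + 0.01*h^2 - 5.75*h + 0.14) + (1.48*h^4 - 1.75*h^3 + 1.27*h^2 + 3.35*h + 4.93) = 0.92*h^4 + 3.77*h^3 + 1.28*h^2 - 2.4*h + 5.07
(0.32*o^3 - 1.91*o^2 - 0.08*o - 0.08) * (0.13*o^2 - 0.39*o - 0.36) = 0.0416*o^5 - 0.3731*o^4 + 0.6193*o^3 + 0.7084*o^2 + 0.06*o + 0.0288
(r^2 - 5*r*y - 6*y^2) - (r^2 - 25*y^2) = -5*r*y + 19*y^2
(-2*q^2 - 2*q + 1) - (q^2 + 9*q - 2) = -3*q^2 - 11*q + 3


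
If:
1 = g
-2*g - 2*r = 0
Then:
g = 1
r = -1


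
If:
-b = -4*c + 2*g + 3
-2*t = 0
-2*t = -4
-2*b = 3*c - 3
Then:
No Solution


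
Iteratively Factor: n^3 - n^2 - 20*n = (n - 5)*(n^2 + 4*n) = n*(n - 5)*(n + 4)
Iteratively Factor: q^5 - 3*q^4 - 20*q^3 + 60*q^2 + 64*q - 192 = (q - 3)*(q^4 - 20*q^2 + 64) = (q - 3)*(q - 2)*(q^3 + 2*q^2 - 16*q - 32) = (q - 3)*(q - 2)*(q + 4)*(q^2 - 2*q - 8) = (q - 4)*(q - 3)*(q - 2)*(q + 4)*(q + 2)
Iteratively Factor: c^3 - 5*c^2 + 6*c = (c)*(c^2 - 5*c + 6) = c*(c - 2)*(c - 3)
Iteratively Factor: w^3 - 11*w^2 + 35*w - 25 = (w - 1)*(w^2 - 10*w + 25) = (w - 5)*(w - 1)*(w - 5)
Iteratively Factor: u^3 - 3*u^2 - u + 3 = (u + 1)*(u^2 - 4*u + 3) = (u - 3)*(u + 1)*(u - 1)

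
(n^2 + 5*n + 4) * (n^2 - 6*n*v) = n^4 - 6*n^3*v + 5*n^3 - 30*n^2*v + 4*n^2 - 24*n*v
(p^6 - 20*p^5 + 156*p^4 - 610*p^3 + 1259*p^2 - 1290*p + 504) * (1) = p^6 - 20*p^5 + 156*p^4 - 610*p^3 + 1259*p^2 - 1290*p + 504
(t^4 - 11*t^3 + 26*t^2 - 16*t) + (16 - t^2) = t^4 - 11*t^3 + 25*t^2 - 16*t + 16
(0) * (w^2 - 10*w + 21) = 0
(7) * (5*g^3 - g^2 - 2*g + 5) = 35*g^3 - 7*g^2 - 14*g + 35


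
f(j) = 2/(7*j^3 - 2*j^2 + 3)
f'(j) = 2*(-21*j^2 + 4*j)/(7*j^3 - 2*j^2 + 3)^2 = 2*j*(4 - 21*j)/(7*j^3 - 2*j^2 + 3)^2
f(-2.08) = -0.03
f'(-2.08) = -0.04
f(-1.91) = -0.04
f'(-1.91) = -0.06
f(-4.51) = -0.00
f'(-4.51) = -0.00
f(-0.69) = -7.94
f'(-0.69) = -402.56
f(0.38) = 0.65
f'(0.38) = -0.32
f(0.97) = 0.27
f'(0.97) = -0.56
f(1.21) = 0.16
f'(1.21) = -0.33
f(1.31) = 0.13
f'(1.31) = -0.26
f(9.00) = 0.00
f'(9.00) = 0.00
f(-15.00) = 0.00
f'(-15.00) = 0.00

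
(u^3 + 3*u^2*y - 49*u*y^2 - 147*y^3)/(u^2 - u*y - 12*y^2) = (-u^2 + 49*y^2)/(-u + 4*y)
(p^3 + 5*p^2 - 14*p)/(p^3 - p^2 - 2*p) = (p + 7)/(p + 1)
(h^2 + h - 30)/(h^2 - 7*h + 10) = (h + 6)/(h - 2)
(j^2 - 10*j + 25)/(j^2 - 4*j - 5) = (j - 5)/(j + 1)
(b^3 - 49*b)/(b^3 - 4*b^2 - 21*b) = (b + 7)/(b + 3)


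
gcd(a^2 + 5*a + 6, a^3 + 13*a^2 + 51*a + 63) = a + 3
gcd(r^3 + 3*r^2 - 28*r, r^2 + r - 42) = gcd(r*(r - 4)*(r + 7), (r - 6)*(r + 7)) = r + 7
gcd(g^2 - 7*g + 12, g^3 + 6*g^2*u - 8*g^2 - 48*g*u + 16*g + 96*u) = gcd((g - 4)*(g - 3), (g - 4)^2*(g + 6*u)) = g - 4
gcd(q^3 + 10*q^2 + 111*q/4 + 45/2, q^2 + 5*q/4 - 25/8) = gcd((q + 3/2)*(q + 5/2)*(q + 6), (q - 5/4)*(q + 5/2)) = q + 5/2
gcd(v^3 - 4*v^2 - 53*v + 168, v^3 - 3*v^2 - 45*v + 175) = v + 7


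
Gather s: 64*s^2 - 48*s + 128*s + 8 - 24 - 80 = 64*s^2 + 80*s - 96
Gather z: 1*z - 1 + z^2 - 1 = z^2 + z - 2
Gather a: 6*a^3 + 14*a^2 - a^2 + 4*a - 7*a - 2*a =6*a^3 + 13*a^2 - 5*a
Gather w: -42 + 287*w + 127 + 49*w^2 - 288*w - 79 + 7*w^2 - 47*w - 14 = 56*w^2 - 48*w - 8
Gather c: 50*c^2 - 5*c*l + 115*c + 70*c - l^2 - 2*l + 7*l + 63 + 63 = 50*c^2 + c*(185 - 5*l) - l^2 + 5*l + 126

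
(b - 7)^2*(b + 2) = b^3 - 12*b^2 + 21*b + 98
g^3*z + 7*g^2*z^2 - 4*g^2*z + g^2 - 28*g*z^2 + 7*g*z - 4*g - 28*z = (g - 4)*(g + 7*z)*(g*z + 1)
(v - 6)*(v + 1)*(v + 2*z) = v^3 + 2*v^2*z - 5*v^2 - 10*v*z - 6*v - 12*z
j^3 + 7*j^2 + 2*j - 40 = (j - 2)*(j + 4)*(j + 5)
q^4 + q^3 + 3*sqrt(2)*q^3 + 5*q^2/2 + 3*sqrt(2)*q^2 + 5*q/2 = q*(q + 1)*(q + sqrt(2)/2)*(q + 5*sqrt(2)/2)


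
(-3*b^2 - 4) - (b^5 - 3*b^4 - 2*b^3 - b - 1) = -b^5 + 3*b^4 + 2*b^3 - 3*b^2 + b - 3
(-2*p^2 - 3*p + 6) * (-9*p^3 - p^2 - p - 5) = 18*p^5 + 29*p^4 - 49*p^3 + 7*p^2 + 9*p - 30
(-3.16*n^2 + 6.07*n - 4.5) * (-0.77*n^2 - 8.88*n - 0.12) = 2.4332*n^4 + 23.3869*n^3 - 50.0574*n^2 + 39.2316*n + 0.54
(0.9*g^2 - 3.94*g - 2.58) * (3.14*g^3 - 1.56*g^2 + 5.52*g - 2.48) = 2.826*g^5 - 13.7756*g^4 + 3.0132*g^3 - 19.956*g^2 - 4.4704*g + 6.3984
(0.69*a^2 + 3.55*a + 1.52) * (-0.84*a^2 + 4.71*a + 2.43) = -0.5796*a^4 + 0.2679*a^3 + 17.1204*a^2 + 15.7857*a + 3.6936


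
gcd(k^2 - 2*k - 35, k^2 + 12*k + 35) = k + 5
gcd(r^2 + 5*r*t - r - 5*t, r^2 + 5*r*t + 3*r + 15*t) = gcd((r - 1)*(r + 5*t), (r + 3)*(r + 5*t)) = r + 5*t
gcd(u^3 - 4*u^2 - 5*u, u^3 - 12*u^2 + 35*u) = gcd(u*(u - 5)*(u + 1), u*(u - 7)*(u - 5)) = u^2 - 5*u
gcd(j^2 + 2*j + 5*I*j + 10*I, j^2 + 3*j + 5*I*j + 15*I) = j + 5*I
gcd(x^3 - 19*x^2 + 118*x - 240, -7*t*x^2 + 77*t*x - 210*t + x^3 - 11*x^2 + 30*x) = x^2 - 11*x + 30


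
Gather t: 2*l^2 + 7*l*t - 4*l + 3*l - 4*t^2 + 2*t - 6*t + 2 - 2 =2*l^2 - l - 4*t^2 + t*(7*l - 4)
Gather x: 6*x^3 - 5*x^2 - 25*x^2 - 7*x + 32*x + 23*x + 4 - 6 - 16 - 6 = 6*x^3 - 30*x^2 + 48*x - 24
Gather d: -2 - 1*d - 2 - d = -2*d - 4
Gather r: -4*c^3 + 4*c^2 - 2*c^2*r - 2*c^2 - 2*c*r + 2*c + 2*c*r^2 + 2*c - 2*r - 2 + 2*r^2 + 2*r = -4*c^3 + 2*c^2 + 4*c + r^2*(2*c + 2) + r*(-2*c^2 - 2*c) - 2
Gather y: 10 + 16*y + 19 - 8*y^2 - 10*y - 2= -8*y^2 + 6*y + 27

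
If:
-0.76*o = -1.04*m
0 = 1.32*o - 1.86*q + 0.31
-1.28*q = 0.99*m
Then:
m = -0.10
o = -0.13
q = 0.07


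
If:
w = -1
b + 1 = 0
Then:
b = -1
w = -1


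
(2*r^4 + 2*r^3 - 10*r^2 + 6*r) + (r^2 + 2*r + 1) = 2*r^4 + 2*r^3 - 9*r^2 + 8*r + 1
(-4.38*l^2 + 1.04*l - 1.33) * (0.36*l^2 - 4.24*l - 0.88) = -1.5768*l^4 + 18.9456*l^3 - 1.034*l^2 + 4.724*l + 1.1704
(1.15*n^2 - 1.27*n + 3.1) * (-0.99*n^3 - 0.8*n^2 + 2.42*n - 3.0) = -1.1385*n^5 + 0.3373*n^4 + 0.73*n^3 - 9.0034*n^2 + 11.312*n - 9.3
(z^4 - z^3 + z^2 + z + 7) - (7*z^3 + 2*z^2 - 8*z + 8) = z^4 - 8*z^3 - z^2 + 9*z - 1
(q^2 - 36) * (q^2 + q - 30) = q^4 + q^3 - 66*q^2 - 36*q + 1080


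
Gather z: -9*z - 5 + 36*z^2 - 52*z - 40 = 36*z^2 - 61*z - 45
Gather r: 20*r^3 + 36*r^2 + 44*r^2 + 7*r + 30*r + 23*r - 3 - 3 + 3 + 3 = 20*r^3 + 80*r^2 + 60*r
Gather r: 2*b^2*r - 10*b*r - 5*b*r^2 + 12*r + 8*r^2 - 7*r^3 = -7*r^3 + r^2*(8 - 5*b) + r*(2*b^2 - 10*b + 12)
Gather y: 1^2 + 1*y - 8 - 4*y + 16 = 9 - 3*y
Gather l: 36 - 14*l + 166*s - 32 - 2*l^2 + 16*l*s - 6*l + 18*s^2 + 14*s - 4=-2*l^2 + l*(16*s - 20) + 18*s^2 + 180*s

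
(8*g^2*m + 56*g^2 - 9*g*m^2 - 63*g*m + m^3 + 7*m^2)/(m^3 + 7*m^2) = 8*g^2/m^2 - 9*g/m + 1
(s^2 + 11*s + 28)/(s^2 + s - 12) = (s + 7)/(s - 3)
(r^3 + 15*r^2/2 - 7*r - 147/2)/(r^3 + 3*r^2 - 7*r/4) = 2*(r^2 + 4*r - 21)/(r*(2*r - 1))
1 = 1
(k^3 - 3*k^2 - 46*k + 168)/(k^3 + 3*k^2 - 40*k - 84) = (k - 4)/(k + 2)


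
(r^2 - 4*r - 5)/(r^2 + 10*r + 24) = (r^2 - 4*r - 5)/(r^2 + 10*r + 24)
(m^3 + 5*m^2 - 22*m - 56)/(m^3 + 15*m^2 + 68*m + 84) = (m - 4)/(m + 6)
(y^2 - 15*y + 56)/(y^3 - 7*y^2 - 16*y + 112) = (y - 8)/(y^2 - 16)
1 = 1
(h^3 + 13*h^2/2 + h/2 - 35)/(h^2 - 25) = (h^2 + 3*h/2 - 7)/(h - 5)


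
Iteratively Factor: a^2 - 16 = (a + 4)*(a - 4)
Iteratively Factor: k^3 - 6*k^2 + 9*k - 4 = (k - 1)*(k^2 - 5*k + 4) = (k - 1)^2*(k - 4)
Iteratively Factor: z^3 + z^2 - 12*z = (z)*(z^2 + z - 12) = z*(z - 3)*(z + 4)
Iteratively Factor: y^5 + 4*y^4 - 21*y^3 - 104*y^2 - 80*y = (y - 5)*(y^4 + 9*y^3 + 24*y^2 + 16*y) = y*(y - 5)*(y^3 + 9*y^2 + 24*y + 16) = y*(y - 5)*(y + 1)*(y^2 + 8*y + 16) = y*(y - 5)*(y + 1)*(y + 4)*(y + 4)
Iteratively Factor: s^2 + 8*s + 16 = (s + 4)*(s + 4)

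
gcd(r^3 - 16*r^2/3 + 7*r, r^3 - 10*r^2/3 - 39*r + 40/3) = 1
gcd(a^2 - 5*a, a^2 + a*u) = a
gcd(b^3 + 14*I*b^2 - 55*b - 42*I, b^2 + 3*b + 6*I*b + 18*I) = b + 6*I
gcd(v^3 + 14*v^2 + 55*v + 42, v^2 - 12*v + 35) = 1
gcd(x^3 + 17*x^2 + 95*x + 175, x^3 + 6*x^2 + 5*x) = x + 5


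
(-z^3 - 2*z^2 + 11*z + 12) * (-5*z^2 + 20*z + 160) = 5*z^5 - 10*z^4 - 255*z^3 - 160*z^2 + 2000*z + 1920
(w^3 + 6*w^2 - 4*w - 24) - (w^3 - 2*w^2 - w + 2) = 8*w^2 - 3*w - 26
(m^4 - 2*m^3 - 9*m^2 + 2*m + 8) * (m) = m^5 - 2*m^4 - 9*m^3 + 2*m^2 + 8*m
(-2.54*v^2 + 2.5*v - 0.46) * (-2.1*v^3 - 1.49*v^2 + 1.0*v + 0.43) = 5.334*v^5 - 1.4654*v^4 - 5.299*v^3 + 2.0932*v^2 + 0.615*v - 0.1978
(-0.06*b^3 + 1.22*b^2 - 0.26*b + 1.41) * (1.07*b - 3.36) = -0.0642*b^4 + 1.507*b^3 - 4.3774*b^2 + 2.3823*b - 4.7376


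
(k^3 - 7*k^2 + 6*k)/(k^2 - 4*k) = (k^2 - 7*k + 6)/(k - 4)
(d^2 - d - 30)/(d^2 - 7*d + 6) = (d + 5)/(d - 1)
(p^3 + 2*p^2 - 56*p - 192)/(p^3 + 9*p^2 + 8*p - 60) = (p^2 - 4*p - 32)/(p^2 + 3*p - 10)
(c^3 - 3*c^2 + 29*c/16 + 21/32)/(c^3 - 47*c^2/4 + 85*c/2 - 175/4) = (8*c^2 - 10*c - 3)/(8*(c^2 - 10*c + 25))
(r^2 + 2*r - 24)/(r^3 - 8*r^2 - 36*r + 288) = (r - 4)/(r^2 - 14*r + 48)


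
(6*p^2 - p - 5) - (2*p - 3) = 6*p^2 - 3*p - 2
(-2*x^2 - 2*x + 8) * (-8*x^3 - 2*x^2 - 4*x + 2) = 16*x^5 + 20*x^4 - 52*x^3 - 12*x^2 - 36*x + 16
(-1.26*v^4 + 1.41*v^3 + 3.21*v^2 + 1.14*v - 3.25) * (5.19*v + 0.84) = -6.5394*v^5 + 6.2595*v^4 + 17.8443*v^3 + 8.613*v^2 - 15.9099*v - 2.73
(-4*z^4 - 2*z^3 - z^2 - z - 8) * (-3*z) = 12*z^5 + 6*z^4 + 3*z^3 + 3*z^2 + 24*z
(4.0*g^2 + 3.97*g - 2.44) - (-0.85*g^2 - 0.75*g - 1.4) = 4.85*g^2 + 4.72*g - 1.04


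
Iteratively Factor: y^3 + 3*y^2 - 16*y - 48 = (y + 3)*(y^2 - 16) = (y + 3)*(y + 4)*(y - 4)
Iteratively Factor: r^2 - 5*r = (r - 5)*(r)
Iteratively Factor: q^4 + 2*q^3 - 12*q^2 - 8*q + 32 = (q + 4)*(q^3 - 2*q^2 - 4*q + 8) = (q + 2)*(q + 4)*(q^2 - 4*q + 4) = (q - 2)*(q + 2)*(q + 4)*(q - 2)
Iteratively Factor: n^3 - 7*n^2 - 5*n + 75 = (n + 3)*(n^2 - 10*n + 25) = (n - 5)*(n + 3)*(n - 5)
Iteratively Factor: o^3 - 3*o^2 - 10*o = (o + 2)*(o^2 - 5*o) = (o - 5)*(o + 2)*(o)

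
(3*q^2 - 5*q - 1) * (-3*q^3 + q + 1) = -9*q^5 + 15*q^4 + 6*q^3 - 2*q^2 - 6*q - 1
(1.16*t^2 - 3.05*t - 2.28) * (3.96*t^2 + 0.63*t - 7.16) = 4.5936*t^4 - 11.3472*t^3 - 19.2559*t^2 + 20.4016*t + 16.3248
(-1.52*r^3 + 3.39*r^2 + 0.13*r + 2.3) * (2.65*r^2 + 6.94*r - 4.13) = -4.028*r^5 - 1.5653*r^4 + 30.1487*r^3 - 7.0035*r^2 + 15.4251*r - 9.499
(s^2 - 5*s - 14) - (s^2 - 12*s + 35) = 7*s - 49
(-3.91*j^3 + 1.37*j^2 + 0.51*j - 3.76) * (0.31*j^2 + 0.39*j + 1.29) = -1.2121*j^5 - 1.1002*j^4 - 4.3515*j^3 + 0.8006*j^2 - 0.8085*j - 4.8504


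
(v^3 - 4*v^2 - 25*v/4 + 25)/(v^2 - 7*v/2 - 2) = (4*v^2 - 25)/(2*(2*v + 1))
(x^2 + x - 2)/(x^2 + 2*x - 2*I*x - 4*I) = (x - 1)/(x - 2*I)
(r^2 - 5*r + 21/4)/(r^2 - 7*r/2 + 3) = (r - 7/2)/(r - 2)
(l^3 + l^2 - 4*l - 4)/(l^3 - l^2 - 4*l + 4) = (l + 1)/(l - 1)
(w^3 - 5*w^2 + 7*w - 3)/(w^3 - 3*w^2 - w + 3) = (w - 1)/(w + 1)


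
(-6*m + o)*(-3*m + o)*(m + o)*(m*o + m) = 18*m^4*o + 18*m^4 + 9*m^3*o^2 + 9*m^3*o - 8*m^2*o^3 - 8*m^2*o^2 + m*o^4 + m*o^3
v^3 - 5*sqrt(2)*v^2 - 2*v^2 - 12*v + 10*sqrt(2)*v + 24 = (v - 2)*(v - 6*sqrt(2))*(v + sqrt(2))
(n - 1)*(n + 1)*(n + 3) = n^3 + 3*n^2 - n - 3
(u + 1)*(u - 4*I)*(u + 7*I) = u^3 + u^2 + 3*I*u^2 + 28*u + 3*I*u + 28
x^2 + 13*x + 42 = (x + 6)*(x + 7)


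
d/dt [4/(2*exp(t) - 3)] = -8*exp(t)/(2*exp(t) - 3)^2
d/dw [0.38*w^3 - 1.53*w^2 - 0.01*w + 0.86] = 1.14*w^2 - 3.06*w - 0.01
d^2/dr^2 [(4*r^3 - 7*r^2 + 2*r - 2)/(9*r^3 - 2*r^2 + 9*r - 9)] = 2*(-495*r^6 - 486*r^5 + 2565*r^4 - 3709*r^3 - 132*r^2 + 486*r - 531)/(729*r^9 - 486*r^8 + 2295*r^7 - 3167*r^6 + 3267*r^5 - 4968*r^4 + 3888*r^3 - 2673*r^2 + 2187*r - 729)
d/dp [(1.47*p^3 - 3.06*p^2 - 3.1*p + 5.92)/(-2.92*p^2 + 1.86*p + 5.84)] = (-4.2924*p^4 + 5.4684*p^3 + 11.0108*p^2 - 1.168*p - 29.1152)/(8.5264*p^4 - 10.8624*p^3 - 30.646*p^2 + 21.7248*p + 34.1056)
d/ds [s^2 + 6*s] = 2*s + 6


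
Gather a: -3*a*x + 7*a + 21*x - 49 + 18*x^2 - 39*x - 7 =a*(7 - 3*x) + 18*x^2 - 18*x - 56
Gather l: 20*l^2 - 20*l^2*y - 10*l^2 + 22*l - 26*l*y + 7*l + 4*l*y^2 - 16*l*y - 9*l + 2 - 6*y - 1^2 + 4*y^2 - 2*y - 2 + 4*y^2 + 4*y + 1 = l^2*(10 - 20*y) + l*(4*y^2 - 42*y + 20) + 8*y^2 - 4*y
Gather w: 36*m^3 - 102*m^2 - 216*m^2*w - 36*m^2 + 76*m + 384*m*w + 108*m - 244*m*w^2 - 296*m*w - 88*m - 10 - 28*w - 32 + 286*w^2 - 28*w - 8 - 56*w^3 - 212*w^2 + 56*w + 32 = 36*m^3 - 138*m^2 + 96*m - 56*w^3 + w^2*(74 - 244*m) + w*(-216*m^2 + 88*m) - 18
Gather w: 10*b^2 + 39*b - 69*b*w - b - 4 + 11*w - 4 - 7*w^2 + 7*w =10*b^2 + 38*b - 7*w^2 + w*(18 - 69*b) - 8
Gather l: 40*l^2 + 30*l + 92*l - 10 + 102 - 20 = 40*l^2 + 122*l + 72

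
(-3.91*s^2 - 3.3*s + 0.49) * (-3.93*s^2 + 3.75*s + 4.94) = 15.3663*s^4 - 1.6935*s^3 - 33.6161*s^2 - 14.4645*s + 2.4206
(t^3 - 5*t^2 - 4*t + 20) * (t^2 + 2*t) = t^5 - 3*t^4 - 14*t^3 + 12*t^2 + 40*t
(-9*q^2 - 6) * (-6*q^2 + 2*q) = 54*q^4 - 18*q^3 + 36*q^2 - 12*q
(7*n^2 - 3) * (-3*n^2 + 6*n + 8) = -21*n^4 + 42*n^3 + 65*n^2 - 18*n - 24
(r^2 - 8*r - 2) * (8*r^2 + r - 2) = 8*r^4 - 63*r^3 - 26*r^2 + 14*r + 4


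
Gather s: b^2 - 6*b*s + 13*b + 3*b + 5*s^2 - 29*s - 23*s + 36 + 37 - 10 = b^2 + 16*b + 5*s^2 + s*(-6*b - 52) + 63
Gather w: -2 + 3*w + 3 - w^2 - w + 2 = -w^2 + 2*w + 3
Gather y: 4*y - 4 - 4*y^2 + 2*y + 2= -4*y^2 + 6*y - 2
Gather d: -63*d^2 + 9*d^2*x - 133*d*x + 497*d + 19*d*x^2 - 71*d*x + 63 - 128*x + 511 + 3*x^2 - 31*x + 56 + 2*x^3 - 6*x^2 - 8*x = d^2*(9*x - 63) + d*(19*x^2 - 204*x + 497) + 2*x^3 - 3*x^2 - 167*x + 630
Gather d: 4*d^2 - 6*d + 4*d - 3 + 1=4*d^2 - 2*d - 2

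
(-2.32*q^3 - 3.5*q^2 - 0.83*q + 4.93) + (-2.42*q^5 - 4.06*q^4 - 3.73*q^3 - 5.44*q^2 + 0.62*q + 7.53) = -2.42*q^5 - 4.06*q^4 - 6.05*q^3 - 8.94*q^2 - 0.21*q + 12.46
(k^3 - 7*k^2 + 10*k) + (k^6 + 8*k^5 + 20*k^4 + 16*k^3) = k^6 + 8*k^5 + 20*k^4 + 17*k^3 - 7*k^2 + 10*k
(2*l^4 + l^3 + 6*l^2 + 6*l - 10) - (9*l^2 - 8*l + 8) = 2*l^4 + l^3 - 3*l^2 + 14*l - 18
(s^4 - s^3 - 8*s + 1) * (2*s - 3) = 2*s^5 - 5*s^4 + 3*s^3 - 16*s^2 + 26*s - 3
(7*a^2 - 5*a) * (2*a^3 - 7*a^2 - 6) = 14*a^5 - 59*a^4 + 35*a^3 - 42*a^2 + 30*a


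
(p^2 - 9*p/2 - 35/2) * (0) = 0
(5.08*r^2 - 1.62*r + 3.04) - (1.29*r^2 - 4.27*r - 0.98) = 3.79*r^2 + 2.65*r + 4.02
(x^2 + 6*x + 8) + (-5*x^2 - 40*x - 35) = -4*x^2 - 34*x - 27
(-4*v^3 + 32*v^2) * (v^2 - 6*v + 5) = -4*v^5 + 56*v^4 - 212*v^3 + 160*v^2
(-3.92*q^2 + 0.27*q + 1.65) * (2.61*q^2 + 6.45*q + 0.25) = -10.2312*q^4 - 24.5793*q^3 + 5.068*q^2 + 10.71*q + 0.4125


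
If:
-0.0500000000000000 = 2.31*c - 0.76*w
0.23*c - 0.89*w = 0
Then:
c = -0.02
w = -0.01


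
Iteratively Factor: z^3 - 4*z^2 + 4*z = (z - 2)*(z^2 - 2*z) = (z - 2)^2*(z)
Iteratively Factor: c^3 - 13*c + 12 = (c - 3)*(c^2 + 3*c - 4) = (c - 3)*(c + 4)*(c - 1)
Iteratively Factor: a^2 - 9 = (a - 3)*(a + 3)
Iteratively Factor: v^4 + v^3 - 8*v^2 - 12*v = (v - 3)*(v^3 + 4*v^2 + 4*v) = (v - 3)*(v + 2)*(v^2 + 2*v) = v*(v - 3)*(v + 2)*(v + 2)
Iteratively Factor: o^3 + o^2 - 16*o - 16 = (o + 1)*(o^2 - 16) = (o + 1)*(o + 4)*(o - 4)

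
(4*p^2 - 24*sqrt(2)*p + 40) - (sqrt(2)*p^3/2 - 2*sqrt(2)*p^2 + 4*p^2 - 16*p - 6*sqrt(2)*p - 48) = -sqrt(2)*p^3/2 + 2*sqrt(2)*p^2 - 18*sqrt(2)*p + 16*p + 88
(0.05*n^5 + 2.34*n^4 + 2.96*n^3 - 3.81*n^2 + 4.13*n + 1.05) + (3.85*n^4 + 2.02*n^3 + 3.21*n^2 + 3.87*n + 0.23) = 0.05*n^5 + 6.19*n^4 + 4.98*n^3 - 0.6*n^2 + 8.0*n + 1.28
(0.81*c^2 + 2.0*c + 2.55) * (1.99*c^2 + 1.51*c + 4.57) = 1.6119*c^4 + 5.2031*c^3 + 11.7962*c^2 + 12.9905*c + 11.6535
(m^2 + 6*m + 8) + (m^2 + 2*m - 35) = 2*m^2 + 8*m - 27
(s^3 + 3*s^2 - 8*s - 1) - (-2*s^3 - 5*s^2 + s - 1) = 3*s^3 + 8*s^2 - 9*s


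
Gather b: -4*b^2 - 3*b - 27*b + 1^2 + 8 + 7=-4*b^2 - 30*b + 16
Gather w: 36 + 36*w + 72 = 36*w + 108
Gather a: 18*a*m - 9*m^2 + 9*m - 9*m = 18*a*m - 9*m^2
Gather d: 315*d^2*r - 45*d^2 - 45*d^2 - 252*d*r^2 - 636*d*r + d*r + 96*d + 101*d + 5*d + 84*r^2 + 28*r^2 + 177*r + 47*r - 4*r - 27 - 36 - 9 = d^2*(315*r - 90) + d*(-252*r^2 - 635*r + 202) + 112*r^2 + 220*r - 72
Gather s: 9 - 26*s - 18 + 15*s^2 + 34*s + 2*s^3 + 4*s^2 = 2*s^3 + 19*s^2 + 8*s - 9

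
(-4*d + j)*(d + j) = -4*d^2 - 3*d*j + j^2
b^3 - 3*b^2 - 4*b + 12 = (b - 3)*(b - 2)*(b + 2)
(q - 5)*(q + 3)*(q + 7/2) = q^3 + 3*q^2/2 - 22*q - 105/2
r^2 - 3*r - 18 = (r - 6)*(r + 3)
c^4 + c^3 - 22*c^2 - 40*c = c*(c - 5)*(c + 2)*(c + 4)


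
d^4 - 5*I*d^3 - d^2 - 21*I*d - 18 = (d - 3*I)^2*(d - I)*(d + 2*I)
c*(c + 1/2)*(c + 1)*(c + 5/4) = c^4 + 11*c^3/4 + 19*c^2/8 + 5*c/8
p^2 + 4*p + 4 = (p + 2)^2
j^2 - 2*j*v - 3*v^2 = (j - 3*v)*(j + v)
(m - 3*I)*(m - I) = m^2 - 4*I*m - 3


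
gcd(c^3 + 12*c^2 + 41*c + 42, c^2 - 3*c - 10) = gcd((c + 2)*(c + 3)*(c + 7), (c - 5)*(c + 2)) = c + 2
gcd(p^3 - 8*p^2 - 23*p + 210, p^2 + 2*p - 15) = p + 5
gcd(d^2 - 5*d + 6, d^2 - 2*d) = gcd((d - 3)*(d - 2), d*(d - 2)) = d - 2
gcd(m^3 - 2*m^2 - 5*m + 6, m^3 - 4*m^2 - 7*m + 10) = m^2 + m - 2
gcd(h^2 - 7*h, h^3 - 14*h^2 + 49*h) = h^2 - 7*h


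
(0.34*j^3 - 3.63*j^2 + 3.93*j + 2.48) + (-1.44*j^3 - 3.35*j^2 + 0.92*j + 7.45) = -1.1*j^3 - 6.98*j^2 + 4.85*j + 9.93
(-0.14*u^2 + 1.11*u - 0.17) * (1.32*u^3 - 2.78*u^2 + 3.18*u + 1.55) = -0.1848*u^5 + 1.8544*u^4 - 3.7554*u^3 + 3.7854*u^2 + 1.1799*u - 0.2635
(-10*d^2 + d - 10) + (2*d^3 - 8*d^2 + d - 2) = 2*d^3 - 18*d^2 + 2*d - 12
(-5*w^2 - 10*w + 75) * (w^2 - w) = -5*w^4 - 5*w^3 + 85*w^2 - 75*w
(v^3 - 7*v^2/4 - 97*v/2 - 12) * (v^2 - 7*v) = v^5 - 35*v^4/4 - 145*v^3/4 + 655*v^2/2 + 84*v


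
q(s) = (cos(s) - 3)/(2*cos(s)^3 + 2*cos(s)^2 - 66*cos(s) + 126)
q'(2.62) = 0.00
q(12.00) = -0.03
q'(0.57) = 0.01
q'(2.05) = 0.00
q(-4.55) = -0.02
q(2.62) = -0.02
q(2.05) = -0.02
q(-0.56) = -0.03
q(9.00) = -0.02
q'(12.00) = -0.00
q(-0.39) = -0.03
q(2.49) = -0.02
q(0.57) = -0.03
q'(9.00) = 0.00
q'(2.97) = 0.00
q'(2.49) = 0.00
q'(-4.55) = 0.00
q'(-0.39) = -0.00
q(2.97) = -0.02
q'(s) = (cos(s) - 3)*(6*sin(s)*cos(s)^2 + 4*sin(s)*cos(s) - 66*sin(s))/(2*cos(s)^3 + 2*cos(s)^2 - 66*cos(s) + 126)^2 - sin(s)/(2*cos(s)^3 + 2*cos(s)^2 - 66*cos(s) + 126) = (cos(s) + 2)*sin(s)/((cos(s) - 3)^2*(cos(s) + 7)^2)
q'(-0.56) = -0.01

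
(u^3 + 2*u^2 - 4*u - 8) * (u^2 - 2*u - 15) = u^5 - 23*u^3 - 30*u^2 + 76*u + 120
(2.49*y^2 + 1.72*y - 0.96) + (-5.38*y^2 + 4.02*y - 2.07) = -2.89*y^2 + 5.74*y - 3.03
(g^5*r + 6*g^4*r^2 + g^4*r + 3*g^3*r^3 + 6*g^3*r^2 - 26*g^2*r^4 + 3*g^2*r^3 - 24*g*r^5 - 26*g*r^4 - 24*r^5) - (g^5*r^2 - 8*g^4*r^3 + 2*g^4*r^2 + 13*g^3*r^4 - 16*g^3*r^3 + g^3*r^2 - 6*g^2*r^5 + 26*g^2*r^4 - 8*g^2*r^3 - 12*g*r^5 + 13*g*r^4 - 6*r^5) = -g^5*r^2 + g^5*r + 8*g^4*r^3 + 4*g^4*r^2 + g^4*r - 13*g^3*r^4 + 19*g^3*r^3 + 5*g^3*r^2 + 6*g^2*r^5 - 52*g^2*r^4 + 11*g^2*r^3 - 12*g*r^5 - 39*g*r^4 - 18*r^5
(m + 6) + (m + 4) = 2*m + 10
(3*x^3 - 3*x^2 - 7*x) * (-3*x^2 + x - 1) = -9*x^5 + 12*x^4 + 15*x^3 - 4*x^2 + 7*x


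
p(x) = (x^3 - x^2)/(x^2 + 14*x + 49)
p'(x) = (-2*x - 14)*(x^3 - x^2)/(x^2 + 14*x + 49)^2 + (3*x^2 - 2*x)/(x^2 + 14*x + 49) = x*(x^2 + 21*x - 14)/(x^3 + 21*x^2 + 147*x + 343)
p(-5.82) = -165.91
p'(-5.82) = 362.54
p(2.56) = 0.11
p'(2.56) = 0.14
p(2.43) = 0.09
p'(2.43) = 0.12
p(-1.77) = -0.32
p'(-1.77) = 0.59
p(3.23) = 0.22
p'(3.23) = 0.19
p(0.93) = -0.00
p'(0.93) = 0.01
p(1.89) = 0.04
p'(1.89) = 0.08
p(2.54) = 0.11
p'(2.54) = 0.13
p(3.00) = 0.18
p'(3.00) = 0.17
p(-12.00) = -74.88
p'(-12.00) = -11.71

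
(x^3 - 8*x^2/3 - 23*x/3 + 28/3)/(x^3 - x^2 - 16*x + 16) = (x + 7/3)/(x + 4)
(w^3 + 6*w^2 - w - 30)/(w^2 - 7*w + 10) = (w^2 + 8*w + 15)/(w - 5)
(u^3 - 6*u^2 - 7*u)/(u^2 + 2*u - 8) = u*(u^2 - 6*u - 7)/(u^2 + 2*u - 8)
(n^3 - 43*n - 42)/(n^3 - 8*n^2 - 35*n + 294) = (n + 1)/(n - 7)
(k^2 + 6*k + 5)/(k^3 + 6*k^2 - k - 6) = (k + 5)/(k^2 + 5*k - 6)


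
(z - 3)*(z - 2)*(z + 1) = z^3 - 4*z^2 + z + 6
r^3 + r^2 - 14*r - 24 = (r - 4)*(r + 2)*(r + 3)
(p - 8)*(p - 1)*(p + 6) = p^3 - 3*p^2 - 46*p + 48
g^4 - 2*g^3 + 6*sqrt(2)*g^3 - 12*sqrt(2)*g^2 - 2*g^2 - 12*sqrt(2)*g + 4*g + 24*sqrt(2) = (g - 2)*(g - sqrt(2))*(g + sqrt(2))*(g + 6*sqrt(2))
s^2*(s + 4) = s^3 + 4*s^2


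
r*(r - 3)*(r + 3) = r^3 - 9*r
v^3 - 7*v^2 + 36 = (v - 6)*(v - 3)*(v + 2)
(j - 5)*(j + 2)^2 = j^3 - j^2 - 16*j - 20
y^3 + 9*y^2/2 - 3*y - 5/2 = (y - 1)*(y + 1/2)*(y + 5)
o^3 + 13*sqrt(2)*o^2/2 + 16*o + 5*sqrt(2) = (o + sqrt(2)/2)*(o + sqrt(2))*(o + 5*sqrt(2))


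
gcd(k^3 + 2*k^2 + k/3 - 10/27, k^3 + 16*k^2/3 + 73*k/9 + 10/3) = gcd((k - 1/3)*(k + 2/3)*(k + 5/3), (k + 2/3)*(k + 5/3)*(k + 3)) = k^2 + 7*k/3 + 10/9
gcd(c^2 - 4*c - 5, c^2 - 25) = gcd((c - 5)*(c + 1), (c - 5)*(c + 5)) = c - 5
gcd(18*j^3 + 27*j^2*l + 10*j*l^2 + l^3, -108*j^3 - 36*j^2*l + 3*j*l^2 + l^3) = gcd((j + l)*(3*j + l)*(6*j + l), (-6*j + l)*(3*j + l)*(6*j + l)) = 18*j^2 + 9*j*l + l^2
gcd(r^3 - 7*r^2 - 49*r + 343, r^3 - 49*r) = r^2 - 49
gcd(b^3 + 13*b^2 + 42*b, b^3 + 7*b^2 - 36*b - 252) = b^2 + 13*b + 42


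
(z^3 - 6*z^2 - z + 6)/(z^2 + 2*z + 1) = (z^2 - 7*z + 6)/(z + 1)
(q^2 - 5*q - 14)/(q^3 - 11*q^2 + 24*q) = (q^2 - 5*q - 14)/(q*(q^2 - 11*q + 24))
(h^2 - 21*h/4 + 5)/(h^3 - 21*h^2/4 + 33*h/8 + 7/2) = 2*(4*h - 5)/(8*h^2 - 10*h - 7)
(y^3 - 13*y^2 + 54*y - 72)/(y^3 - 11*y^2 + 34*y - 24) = (y - 3)/(y - 1)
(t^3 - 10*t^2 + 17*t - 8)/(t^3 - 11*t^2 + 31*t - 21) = (t^2 - 9*t + 8)/(t^2 - 10*t + 21)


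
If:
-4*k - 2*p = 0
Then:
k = -p/2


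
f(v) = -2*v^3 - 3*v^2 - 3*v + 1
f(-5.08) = 201.01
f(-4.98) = 188.55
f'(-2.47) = -24.79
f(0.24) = 0.08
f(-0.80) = 2.50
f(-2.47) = 20.25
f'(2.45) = -53.72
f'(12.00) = -939.00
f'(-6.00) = -183.00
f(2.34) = -48.07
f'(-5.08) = -127.36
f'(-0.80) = -2.04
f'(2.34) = -49.89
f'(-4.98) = -121.92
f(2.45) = -53.77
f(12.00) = -3923.00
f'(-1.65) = -9.44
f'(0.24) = -4.79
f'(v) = -6*v^2 - 6*v - 3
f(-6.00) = 343.00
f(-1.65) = 6.77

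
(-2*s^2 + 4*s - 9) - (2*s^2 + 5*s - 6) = -4*s^2 - s - 3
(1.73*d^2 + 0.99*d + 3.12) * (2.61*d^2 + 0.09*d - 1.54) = 4.5153*d^4 + 2.7396*d^3 + 5.5681*d^2 - 1.2438*d - 4.8048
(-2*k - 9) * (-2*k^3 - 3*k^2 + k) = 4*k^4 + 24*k^3 + 25*k^2 - 9*k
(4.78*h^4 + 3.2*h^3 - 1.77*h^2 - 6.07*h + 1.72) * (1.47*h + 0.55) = 7.0266*h^5 + 7.333*h^4 - 0.8419*h^3 - 9.8964*h^2 - 0.8101*h + 0.946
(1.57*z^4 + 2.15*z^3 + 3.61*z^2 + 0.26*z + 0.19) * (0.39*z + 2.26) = 0.6123*z^5 + 4.3867*z^4 + 6.2669*z^3 + 8.26*z^2 + 0.6617*z + 0.4294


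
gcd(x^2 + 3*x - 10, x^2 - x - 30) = x + 5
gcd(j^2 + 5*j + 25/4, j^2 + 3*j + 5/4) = j + 5/2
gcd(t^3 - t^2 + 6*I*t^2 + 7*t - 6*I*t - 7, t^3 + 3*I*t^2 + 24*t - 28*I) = t + 7*I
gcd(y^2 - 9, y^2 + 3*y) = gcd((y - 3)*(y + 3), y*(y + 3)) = y + 3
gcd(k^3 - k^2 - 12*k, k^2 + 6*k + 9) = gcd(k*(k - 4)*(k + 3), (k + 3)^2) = k + 3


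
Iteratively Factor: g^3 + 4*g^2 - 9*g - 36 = (g - 3)*(g^2 + 7*g + 12) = (g - 3)*(g + 4)*(g + 3)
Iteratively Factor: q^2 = (q)*(q)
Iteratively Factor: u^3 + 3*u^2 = (u + 3)*(u^2) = u*(u + 3)*(u)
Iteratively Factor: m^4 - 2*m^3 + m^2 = (m)*(m^3 - 2*m^2 + m) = m^2*(m^2 - 2*m + 1) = m^2*(m - 1)*(m - 1)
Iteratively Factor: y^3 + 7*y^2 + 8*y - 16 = (y + 4)*(y^2 + 3*y - 4) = (y - 1)*(y + 4)*(y + 4)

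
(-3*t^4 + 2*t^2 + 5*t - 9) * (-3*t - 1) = 9*t^5 + 3*t^4 - 6*t^3 - 17*t^2 + 22*t + 9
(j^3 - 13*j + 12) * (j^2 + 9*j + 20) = j^5 + 9*j^4 + 7*j^3 - 105*j^2 - 152*j + 240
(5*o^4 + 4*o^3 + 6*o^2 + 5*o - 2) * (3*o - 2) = 15*o^5 + 2*o^4 + 10*o^3 + 3*o^2 - 16*o + 4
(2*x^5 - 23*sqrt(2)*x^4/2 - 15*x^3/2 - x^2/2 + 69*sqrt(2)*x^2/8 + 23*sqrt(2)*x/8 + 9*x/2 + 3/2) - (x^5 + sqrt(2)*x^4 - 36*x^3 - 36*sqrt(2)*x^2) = x^5 - 25*sqrt(2)*x^4/2 + 57*x^3/2 - x^2/2 + 357*sqrt(2)*x^2/8 + 23*sqrt(2)*x/8 + 9*x/2 + 3/2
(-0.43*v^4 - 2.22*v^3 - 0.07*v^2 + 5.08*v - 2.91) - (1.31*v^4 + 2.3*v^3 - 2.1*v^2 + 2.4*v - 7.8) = -1.74*v^4 - 4.52*v^3 + 2.03*v^2 + 2.68*v + 4.89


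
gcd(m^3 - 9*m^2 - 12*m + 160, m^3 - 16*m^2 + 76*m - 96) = m - 8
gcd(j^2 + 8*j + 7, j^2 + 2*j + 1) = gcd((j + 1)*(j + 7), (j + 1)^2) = j + 1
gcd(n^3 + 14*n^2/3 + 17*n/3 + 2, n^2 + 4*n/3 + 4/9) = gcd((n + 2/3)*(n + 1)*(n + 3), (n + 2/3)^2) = n + 2/3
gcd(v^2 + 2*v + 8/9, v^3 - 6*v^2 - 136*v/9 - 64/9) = v^2 + 2*v + 8/9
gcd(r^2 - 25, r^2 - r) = 1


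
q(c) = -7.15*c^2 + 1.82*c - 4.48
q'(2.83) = -38.65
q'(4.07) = -56.38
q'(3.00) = -41.08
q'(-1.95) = 29.70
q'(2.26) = -30.50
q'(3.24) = -44.51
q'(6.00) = -83.98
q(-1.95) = -35.22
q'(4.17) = -57.81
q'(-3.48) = 51.58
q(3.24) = -73.64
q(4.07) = -115.51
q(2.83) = -56.59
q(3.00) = -63.37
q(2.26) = -36.89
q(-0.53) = -7.45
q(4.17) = -121.22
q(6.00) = -250.96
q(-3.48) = -97.40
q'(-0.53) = 9.40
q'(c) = 1.82 - 14.3*c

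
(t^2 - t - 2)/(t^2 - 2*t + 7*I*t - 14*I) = (t + 1)/(t + 7*I)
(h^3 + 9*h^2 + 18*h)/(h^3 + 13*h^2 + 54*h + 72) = h/(h + 4)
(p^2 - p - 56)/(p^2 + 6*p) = (p^2 - p - 56)/(p*(p + 6))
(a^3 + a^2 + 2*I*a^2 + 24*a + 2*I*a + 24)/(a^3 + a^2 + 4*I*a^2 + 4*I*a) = (a^2 + 2*I*a + 24)/(a*(a + 4*I))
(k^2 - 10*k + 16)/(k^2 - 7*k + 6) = (k^2 - 10*k + 16)/(k^2 - 7*k + 6)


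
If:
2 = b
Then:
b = 2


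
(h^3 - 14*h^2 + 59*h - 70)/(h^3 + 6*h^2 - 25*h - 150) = (h^2 - 9*h + 14)/(h^2 + 11*h + 30)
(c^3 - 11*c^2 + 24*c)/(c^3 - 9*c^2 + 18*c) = (c - 8)/(c - 6)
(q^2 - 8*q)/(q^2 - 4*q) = (q - 8)/(q - 4)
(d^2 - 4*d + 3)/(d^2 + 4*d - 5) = (d - 3)/(d + 5)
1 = 1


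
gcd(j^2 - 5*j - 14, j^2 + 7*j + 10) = j + 2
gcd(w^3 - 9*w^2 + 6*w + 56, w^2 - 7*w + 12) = w - 4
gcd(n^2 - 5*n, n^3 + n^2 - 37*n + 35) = n - 5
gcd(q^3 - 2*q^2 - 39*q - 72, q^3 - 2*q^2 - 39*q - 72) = q^3 - 2*q^2 - 39*q - 72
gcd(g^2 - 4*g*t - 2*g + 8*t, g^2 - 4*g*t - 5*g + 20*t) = -g + 4*t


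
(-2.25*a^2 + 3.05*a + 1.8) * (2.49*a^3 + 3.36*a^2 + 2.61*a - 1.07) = -5.6025*a^5 + 0.0345000000000004*a^4 + 8.8575*a^3 + 16.416*a^2 + 1.4345*a - 1.926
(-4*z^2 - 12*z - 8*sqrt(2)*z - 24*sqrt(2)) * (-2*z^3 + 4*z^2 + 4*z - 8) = 8*z^5 + 8*z^4 + 16*sqrt(2)*z^4 - 64*z^3 + 16*sqrt(2)*z^3 - 128*sqrt(2)*z^2 - 16*z^2 - 32*sqrt(2)*z + 96*z + 192*sqrt(2)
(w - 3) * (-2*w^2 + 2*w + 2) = -2*w^3 + 8*w^2 - 4*w - 6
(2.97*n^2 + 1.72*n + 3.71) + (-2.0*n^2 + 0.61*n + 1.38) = 0.97*n^2 + 2.33*n + 5.09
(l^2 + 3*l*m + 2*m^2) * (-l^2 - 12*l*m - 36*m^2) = -l^4 - 15*l^3*m - 74*l^2*m^2 - 132*l*m^3 - 72*m^4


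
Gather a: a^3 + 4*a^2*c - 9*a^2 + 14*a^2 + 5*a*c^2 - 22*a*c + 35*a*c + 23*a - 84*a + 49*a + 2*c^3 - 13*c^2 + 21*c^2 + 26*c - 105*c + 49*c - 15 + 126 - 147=a^3 + a^2*(4*c + 5) + a*(5*c^2 + 13*c - 12) + 2*c^3 + 8*c^2 - 30*c - 36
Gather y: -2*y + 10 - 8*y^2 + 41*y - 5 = -8*y^2 + 39*y + 5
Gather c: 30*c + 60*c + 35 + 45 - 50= 90*c + 30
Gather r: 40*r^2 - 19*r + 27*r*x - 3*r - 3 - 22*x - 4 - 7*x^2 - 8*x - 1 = 40*r^2 + r*(27*x - 22) - 7*x^2 - 30*x - 8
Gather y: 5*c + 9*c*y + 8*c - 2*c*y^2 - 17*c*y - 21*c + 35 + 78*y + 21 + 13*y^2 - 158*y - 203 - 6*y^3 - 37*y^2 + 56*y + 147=-8*c - 6*y^3 + y^2*(-2*c - 24) + y*(-8*c - 24)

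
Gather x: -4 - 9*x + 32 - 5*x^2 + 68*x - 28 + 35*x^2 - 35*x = 30*x^2 + 24*x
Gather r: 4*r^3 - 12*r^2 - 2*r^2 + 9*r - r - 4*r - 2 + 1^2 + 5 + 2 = 4*r^3 - 14*r^2 + 4*r + 6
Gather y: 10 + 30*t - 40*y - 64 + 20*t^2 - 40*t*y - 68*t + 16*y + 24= 20*t^2 - 38*t + y*(-40*t - 24) - 30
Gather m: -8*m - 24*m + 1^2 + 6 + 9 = 16 - 32*m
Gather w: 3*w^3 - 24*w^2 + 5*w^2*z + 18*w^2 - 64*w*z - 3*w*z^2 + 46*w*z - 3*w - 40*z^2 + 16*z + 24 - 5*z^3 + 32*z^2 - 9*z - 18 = 3*w^3 + w^2*(5*z - 6) + w*(-3*z^2 - 18*z - 3) - 5*z^3 - 8*z^2 + 7*z + 6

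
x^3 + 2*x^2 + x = x*(x + 1)^2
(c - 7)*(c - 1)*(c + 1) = c^3 - 7*c^2 - c + 7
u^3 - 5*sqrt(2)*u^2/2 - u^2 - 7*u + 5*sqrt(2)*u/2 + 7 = (u - 1)*(u - 7*sqrt(2)/2)*(u + sqrt(2))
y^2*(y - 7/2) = y^3 - 7*y^2/2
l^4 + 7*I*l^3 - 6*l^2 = l^2*(l + I)*(l + 6*I)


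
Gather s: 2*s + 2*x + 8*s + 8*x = 10*s + 10*x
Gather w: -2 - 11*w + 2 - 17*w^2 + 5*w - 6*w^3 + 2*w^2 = -6*w^3 - 15*w^2 - 6*w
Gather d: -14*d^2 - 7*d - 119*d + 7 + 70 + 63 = -14*d^2 - 126*d + 140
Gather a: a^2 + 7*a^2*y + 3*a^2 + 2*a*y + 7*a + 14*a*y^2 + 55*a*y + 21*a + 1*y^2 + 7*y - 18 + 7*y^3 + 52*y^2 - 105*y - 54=a^2*(7*y + 4) + a*(14*y^2 + 57*y + 28) + 7*y^3 + 53*y^2 - 98*y - 72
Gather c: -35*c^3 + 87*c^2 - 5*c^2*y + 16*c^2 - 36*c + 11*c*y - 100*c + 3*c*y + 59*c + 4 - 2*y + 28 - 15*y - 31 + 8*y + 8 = -35*c^3 + c^2*(103 - 5*y) + c*(14*y - 77) - 9*y + 9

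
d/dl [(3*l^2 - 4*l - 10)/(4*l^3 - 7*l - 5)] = (2*(2 - 3*l)*(-4*l^3 + 7*l + 5) + (12*l^2 - 7)*(-3*l^2 + 4*l + 10))/(-4*l^3 + 7*l + 5)^2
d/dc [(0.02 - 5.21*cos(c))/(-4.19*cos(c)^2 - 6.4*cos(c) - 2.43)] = (21.8299*cos(c)^2 - 0.1676*cos(c) - 12.7883)*sin(c)/(17.5561*cos(c)^4 + 53.632*cos(c)^3 + 61.3234*cos(c)^2 + 31.104*cos(c) + 5.9049)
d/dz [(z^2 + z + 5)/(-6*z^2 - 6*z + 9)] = 13*(2*z + 1)/(3*(4*z^4 + 8*z^3 - 8*z^2 - 12*z + 9))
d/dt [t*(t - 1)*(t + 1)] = 3*t^2 - 1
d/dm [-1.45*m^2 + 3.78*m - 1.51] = 3.78 - 2.9*m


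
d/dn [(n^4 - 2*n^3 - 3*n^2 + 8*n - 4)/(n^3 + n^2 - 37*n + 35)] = (n^4 + 4*n^3 - 103*n^2 + 62*n + 132)/(n^4 + 4*n^3 - 66*n^2 - 140*n + 1225)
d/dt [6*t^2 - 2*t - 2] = 12*t - 2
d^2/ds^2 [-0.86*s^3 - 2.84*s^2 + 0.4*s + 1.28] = -5.16*s - 5.68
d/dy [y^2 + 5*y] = 2*y + 5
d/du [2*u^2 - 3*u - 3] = 4*u - 3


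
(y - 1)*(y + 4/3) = y^2 + y/3 - 4/3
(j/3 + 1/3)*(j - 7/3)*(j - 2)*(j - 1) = j^4/3 - 13*j^3/9 + 11*j^2/9 + 13*j/9 - 14/9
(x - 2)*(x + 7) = x^2 + 5*x - 14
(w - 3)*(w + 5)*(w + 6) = w^3 + 8*w^2 - 3*w - 90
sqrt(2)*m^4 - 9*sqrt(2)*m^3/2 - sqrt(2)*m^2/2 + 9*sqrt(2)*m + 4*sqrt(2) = (m - 4)*(m - 2)*(m + 1/2)*(sqrt(2)*m + sqrt(2))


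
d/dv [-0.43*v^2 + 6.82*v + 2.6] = 6.82 - 0.86*v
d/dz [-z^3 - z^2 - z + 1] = -3*z^2 - 2*z - 1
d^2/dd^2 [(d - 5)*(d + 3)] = 2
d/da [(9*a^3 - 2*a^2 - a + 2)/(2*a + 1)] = (36*a^3 + 23*a^2 - 4*a - 5)/(4*a^2 + 4*a + 1)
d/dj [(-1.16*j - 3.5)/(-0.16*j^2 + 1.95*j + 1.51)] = (-0.1856*j^2 - 1.12*j + 5.0734)/(0.0256*j^4 - 0.624*j^3 + 3.3193*j^2 + 5.889*j + 2.2801)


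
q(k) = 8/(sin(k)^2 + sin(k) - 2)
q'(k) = 8*(-2*sin(k)*cos(k) - cos(k))/(sin(k)^2 + sin(k) - 2)^2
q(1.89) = -53.69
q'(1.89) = 327.85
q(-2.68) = -3.56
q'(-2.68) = 0.15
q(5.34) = -3.71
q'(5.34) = 0.63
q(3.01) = -4.32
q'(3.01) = 2.92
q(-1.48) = -3.99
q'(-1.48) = 0.18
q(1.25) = -53.18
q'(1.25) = -322.99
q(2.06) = -23.66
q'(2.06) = 90.94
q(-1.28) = -3.92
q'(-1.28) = 0.50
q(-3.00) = -3.77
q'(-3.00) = 1.26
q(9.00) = -5.64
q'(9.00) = 6.61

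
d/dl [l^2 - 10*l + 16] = 2*l - 10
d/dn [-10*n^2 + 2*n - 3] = 2 - 20*n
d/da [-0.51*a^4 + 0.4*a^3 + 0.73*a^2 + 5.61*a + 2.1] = -2.04*a^3 + 1.2*a^2 + 1.46*a + 5.61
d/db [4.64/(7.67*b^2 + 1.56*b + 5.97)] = (-71.1776*b - 7.2384)/(7.67*b^2 + 1.56*b + 5.97)^2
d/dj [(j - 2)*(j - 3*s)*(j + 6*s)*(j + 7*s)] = 4*j^3 + 30*j^2*s - 6*j^2 + 6*j*s^2 - 40*j*s - 126*s^3 - 6*s^2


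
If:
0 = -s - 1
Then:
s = -1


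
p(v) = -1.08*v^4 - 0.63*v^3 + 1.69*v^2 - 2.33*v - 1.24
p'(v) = -4.32*v^3 - 1.89*v^2 + 3.38*v - 2.33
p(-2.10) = -4.06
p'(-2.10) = 22.24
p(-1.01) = 2.36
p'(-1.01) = -3.22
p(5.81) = -1311.92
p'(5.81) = -893.74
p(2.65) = -60.53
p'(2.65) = -87.04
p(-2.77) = -32.01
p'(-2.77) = 65.62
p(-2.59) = -21.52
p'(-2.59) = 51.29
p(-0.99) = 2.30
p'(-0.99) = -3.34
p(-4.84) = -471.60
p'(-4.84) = 426.84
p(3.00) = -97.51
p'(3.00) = -125.84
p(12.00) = -23269.36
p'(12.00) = -7698.89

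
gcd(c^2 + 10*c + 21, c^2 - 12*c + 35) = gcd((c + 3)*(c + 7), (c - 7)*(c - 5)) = 1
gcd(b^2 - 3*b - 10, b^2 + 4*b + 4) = b + 2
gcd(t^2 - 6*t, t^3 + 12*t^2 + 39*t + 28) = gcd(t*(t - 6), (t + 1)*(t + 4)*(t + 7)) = 1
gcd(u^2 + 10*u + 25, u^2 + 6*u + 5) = u + 5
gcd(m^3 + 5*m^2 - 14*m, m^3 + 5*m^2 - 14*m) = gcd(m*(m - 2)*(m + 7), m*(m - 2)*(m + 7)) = m^3 + 5*m^2 - 14*m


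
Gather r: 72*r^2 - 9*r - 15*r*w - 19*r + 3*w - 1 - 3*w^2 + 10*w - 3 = 72*r^2 + r*(-15*w - 28) - 3*w^2 + 13*w - 4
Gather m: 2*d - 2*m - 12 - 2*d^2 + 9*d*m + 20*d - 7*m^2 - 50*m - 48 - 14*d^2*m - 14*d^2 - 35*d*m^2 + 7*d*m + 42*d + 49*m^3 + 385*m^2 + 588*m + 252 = -16*d^2 + 64*d + 49*m^3 + m^2*(378 - 35*d) + m*(-14*d^2 + 16*d + 536) + 192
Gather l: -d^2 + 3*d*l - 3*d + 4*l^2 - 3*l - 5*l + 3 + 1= -d^2 - 3*d + 4*l^2 + l*(3*d - 8) + 4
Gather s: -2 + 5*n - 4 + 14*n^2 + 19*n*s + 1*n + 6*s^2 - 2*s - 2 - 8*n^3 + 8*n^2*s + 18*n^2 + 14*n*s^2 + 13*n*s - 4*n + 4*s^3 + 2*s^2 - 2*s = -8*n^3 + 32*n^2 + 2*n + 4*s^3 + s^2*(14*n + 8) + s*(8*n^2 + 32*n - 4) - 8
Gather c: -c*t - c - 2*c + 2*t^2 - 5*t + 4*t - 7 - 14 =c*(-t - 3) + 2*t^2 - t - 21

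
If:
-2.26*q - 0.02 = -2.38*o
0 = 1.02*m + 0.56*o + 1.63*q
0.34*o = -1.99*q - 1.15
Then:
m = 1.05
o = -0.46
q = -0.50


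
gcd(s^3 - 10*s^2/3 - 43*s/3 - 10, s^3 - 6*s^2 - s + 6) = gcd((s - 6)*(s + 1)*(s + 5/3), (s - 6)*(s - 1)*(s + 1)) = s^2 - 5*s - 6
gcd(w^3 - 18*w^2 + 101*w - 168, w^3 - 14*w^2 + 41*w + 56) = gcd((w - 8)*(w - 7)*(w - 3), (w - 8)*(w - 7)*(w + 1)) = w^2 - 15*w + 56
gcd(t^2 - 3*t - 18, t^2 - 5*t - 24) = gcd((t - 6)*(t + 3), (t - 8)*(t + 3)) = t + 3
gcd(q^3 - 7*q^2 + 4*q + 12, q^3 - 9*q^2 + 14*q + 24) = q^2 - 5*q - 6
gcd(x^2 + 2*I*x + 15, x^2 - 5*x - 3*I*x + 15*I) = x - 3*I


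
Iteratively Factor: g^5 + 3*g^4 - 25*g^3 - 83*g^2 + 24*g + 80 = (g - 5)*(g^4 + 8*g^3 + 15*g^2 - 8*g - 16) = (g - 5)*(g + 4)*(g^3 + 4*g^2 - g - 4) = (g - 5)*(g + 1)*(g + 4)*(g^2 + 3*g - 4) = (g - 5)*(g + 1)*(g + 4)^2*(g - 1)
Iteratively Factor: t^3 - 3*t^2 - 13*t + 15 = (t + 3)*(t^2 - 6*t + 5) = (t - 5)*(t + 3)*(t - 1)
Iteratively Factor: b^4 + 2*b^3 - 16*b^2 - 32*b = (b + 4)*(b^3 - 2*b^2 - 8*b) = (b - 4)*(b + 4)*(b^2 + 2*b) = b*(b - 4)*(b + 4)*(b + 2)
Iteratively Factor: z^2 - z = (z)*(z - 1)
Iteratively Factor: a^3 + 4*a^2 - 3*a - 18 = (a - 2)*(a^2 + 6*a + 9) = (a - 2)*(a + 3)*(a + 3)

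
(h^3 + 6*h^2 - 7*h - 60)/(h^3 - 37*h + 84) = (h^2 + 9*h + 20)/(h^2 + 3*h - 28)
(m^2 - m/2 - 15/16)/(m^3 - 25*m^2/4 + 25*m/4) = (m + 3/4)/(m*(m - 5))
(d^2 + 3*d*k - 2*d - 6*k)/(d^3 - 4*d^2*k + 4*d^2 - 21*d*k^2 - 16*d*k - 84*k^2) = (d - 2)/(d^2 - 7*d*k + 4*d - 28*k)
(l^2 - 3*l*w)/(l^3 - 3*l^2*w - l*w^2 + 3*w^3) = l/(l^2 - w^2)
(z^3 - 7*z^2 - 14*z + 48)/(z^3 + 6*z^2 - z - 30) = (z - 8)/(z + 5)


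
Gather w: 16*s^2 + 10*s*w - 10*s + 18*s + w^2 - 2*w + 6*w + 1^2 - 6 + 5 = 16*s^2 + 8*s + w^2 + w*(10*s + 4)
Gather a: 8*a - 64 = 8*a - 64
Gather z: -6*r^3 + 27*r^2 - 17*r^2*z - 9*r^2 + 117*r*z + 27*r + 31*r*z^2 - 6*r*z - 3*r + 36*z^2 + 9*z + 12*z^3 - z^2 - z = -6*r^3 + 18*r^2 + 24*r + 12*z^3 + z^2*(31*r + 35) + z*(-17*r^2 + 111*r + 8)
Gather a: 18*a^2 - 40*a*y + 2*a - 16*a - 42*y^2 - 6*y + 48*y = 18*a^2 + a*(-40*y - 14) - 42*y^2 + 42*y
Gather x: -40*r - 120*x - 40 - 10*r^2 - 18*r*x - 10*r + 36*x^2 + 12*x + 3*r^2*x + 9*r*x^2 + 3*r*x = -10*r^2 - 50*r + x^2*(9*r + 36) + x*(3*r^2 - 15*r - 108) - 40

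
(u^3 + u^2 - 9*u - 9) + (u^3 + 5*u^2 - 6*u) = 2*u^3 + 6*u^2 - 15*u - 9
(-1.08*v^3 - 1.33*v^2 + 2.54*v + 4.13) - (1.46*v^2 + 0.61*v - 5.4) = -1.08*v^3 - 2.79*v^2 + 1.93*v + 9.53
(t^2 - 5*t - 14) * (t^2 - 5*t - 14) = t^4 - 10*t^3 - 3*t^2 + 140*t + 196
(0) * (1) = 0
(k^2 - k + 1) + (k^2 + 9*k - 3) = 2*k^2 + 8*k - 2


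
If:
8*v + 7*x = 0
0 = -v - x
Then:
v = 0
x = 0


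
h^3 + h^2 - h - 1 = (h - 1)*(h + 1)^2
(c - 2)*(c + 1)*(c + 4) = c^3 + 3*c^2 - 6*c - 8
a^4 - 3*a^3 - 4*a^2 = a^2*(a - 4)*(a + 1)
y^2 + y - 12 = (y - 3)*(y + 4)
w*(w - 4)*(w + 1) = w^3 - 3*w^2 - 4*w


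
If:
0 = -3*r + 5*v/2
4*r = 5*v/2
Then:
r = 0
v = 0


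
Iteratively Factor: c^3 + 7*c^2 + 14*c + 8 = (c + 4)*(c^2 + 3*c + 2) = (c + 1)*(c + 4)*(c + 2)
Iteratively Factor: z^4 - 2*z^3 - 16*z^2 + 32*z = (z + 4)*(z^3 - 6*z^2 + 8*z) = (z - 4)*(z + 4)*(z^2 - 2*z) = z*(z - 4)*(z + 4)*(z - 2)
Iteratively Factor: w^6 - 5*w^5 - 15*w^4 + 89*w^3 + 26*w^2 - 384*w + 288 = (w - 1)*(w^5 - 4*w^4 - 19*w^3 + 70*w^2 + 96*w - 288) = (w - 1)*(w + 3)*(w^4 - 7*w^3 + 2*w^2 + 64*w - 96) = (w - 4)*(w - 1)*(w + 3)*(w^3 - 3*w^2 - 10*w + 24) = (w - 4)*(w - 2)*(w - 1)*(w + 3)*(w^2 - w - 12) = (w - 4)*(w - 2)*(w - 1)*(w + 3)^2*(w - 4)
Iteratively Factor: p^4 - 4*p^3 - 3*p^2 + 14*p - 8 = (p - 4)*(p^3 - 3*p + 2) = (p - 4)*(p + 2)*(p^2 - 2*p + 1) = (p - 4)*(p - 1)*(p + 2)*(p - 1)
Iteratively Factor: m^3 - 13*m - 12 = (m + 1)*(m^2 - m - 12) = (m - 4)*(m + 1)*(m + 3)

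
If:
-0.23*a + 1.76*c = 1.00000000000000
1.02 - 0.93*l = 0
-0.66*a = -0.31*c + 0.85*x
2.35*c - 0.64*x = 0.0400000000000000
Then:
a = -1.50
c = 0.37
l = 1.10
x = 1.30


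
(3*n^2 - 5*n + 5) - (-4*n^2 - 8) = 7*n^2 - 5*n + 13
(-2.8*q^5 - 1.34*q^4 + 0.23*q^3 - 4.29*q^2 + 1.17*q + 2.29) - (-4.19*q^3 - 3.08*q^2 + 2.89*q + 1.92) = -2.8*q^5 - 1.34*q^4 + 4.42*q^3 - 1.21*q^2 - 1.72*q + 0.37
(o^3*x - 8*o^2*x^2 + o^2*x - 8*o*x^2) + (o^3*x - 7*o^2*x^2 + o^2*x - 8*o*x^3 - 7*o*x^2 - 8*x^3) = 2*o^3*x - 15*o^2*x^2 + 2*o^2*x - 8*o*x^3 - 15*o*x^2 - 8*x^3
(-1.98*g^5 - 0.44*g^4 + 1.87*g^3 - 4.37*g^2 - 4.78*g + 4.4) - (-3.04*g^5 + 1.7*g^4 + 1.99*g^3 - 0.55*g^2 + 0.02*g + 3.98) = 1.06*g^5 - 2.14*g^4 - 0.12*g^3 - 3.82*g^2 - 4.8*g + 0.42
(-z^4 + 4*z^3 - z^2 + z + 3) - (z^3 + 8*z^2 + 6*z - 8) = -z^4 + 3*z^3 - 9*z^2 - 5*z + 11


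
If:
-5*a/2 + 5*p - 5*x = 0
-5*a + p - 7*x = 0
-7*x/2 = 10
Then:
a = 80/21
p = -20/21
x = -20/7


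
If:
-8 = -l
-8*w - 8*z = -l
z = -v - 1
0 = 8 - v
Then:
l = 8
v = 8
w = 10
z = -9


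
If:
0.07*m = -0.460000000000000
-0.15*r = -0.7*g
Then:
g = 0.214285714285714*r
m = -6.57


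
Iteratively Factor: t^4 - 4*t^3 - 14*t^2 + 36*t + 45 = (t - 5)*(t^3 + t^2 - 9*t - 9) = (t - 5)*(t + 3)*(t^2 - 2*t - 3) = (t - 5)*(t + 1)*(t + 3)*(t - 3)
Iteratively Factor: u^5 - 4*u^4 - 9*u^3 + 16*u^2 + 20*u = (u)*(u^4 - 4*u^3 - 9*u^2 + 16*u + 20) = u*(u - 2)*(u^3 - 2*u^2 - 13*u - 10) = u*(u - 2)*(u + 2)*(u^2 - 4*u - 5) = u*(u - 2)*(u + 1)*(u + 2)*(u - 5)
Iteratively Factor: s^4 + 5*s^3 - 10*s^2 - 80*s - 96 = (s + 3)*(s^3 + 2*s^2 - 16*s - 32) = (s + 3)*(s + 4)*(s^2 - 2*s - 8) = (s - 4)*(s + 3)*(s + 4)*(s + 2)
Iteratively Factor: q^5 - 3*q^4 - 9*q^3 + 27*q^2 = (q + 3)*(q^4 - 6*q^3 + 9*q^2) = (q - 3)*(q + 3)*(q^3 - 3*q^2) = q*(q - 3)*(q + 3)*(q^2 - 3*q) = q^2*(q - 3)*(q + 3)*(q - 3)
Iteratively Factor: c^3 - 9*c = (c + 3)*(c^2 - 3*c) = (c - 3)*(c + 3)*(c)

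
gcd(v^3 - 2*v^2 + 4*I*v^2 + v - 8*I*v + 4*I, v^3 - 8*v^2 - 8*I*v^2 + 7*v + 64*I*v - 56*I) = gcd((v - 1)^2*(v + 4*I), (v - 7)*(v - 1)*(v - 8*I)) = v - 1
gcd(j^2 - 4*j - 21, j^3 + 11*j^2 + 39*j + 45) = j + 3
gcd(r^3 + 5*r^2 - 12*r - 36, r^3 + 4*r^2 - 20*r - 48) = r^2 + 8*r + 12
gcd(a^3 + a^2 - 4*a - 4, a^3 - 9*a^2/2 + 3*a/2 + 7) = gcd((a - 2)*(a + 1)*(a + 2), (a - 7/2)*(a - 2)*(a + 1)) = a^2 - a - 2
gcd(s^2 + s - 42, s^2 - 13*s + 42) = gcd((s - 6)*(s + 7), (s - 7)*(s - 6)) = s - 6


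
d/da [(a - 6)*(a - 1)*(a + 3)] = 3*a^2 - 8*a - 15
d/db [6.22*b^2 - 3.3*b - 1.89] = 12.44*b - 3.3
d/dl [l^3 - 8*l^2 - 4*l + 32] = 3*l^2 - 16*l - 4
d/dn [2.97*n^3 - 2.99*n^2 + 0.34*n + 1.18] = 8.91*n^2 - 5.98*n + 0.34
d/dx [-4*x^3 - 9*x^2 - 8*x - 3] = -12*x^2 - 18*x - 8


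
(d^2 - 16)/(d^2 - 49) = (d^2 - 16)/(d^2 - 49)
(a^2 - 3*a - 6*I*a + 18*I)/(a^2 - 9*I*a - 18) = (a - 3)/(a - 3*I)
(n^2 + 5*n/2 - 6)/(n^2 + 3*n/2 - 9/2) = (n + 4)/(n + 3)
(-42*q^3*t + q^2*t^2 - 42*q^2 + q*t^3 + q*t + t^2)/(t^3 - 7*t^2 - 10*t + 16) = (-42*q^3*t + q^2*t^2 - 42*q^2 + q*t^3 + q*t + t^2)/(t^3 - 7*t^2 - 10*t + 16)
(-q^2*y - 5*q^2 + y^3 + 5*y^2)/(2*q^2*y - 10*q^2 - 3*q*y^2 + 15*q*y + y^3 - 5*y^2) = (q*y + 5*q + y^2 + 5*y)/(-2*q*y + 10*q + y^2 - 5*y)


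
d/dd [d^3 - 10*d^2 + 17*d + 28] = 3*d^2 - 20*d + 17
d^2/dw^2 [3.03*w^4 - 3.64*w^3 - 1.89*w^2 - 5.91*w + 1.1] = 36.36*w^2 - 21.84*w - 3.78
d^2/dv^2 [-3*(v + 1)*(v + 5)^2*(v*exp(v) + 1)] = -3*v^4*exp(v) - 57*v^3*exp(v) - 339*v^2*exp(v) - 693*v*exp(v) - 18*v - 360*exp(v) - 66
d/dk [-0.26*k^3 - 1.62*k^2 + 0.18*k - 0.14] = -0.78*k^2 - 3.24*k + 0.18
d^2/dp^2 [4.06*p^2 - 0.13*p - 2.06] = 8.12000000000000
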